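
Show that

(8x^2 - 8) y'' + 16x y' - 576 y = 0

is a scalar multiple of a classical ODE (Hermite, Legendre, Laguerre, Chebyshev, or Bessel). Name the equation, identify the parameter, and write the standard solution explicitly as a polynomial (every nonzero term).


All three coefficients share the factor -8; dividing through by -8 gives  (1 - x^2) y'' - 2x y' + 72 y = 0.
This matches the Legendre equation (1 - x^2) y'' - 2x y' + n(n+1) y = 0 (note the -2x y' term) with n(n+1) = 72, so n = 8; the polynomial solution is P_8(x).
With y = sum_k a_k x^k, matching x^k gives (k+2)(k+1) a_{k+2} = [k(k+1) - n(n+1)] a_k = (k - 8)(k + 9) a_k. The right side vanishes at k = 8, so the series with the parity of 8 terminates at degree 8.
Standard normalization (P_n(1) = 1): leading coefficient (2n)!/(2^n (n!)^2) = 20922789888000/(256*1625702400) = 6435/128, so a_8 = 6435/128. Work downward with a_k = (k+1)(k+2) a_{k+2} / ((k - 8)(k + 9)):
  a_6 = (7)(8)(6435/128) / ((6 - 8)(6 + 9)) = (45045/16)/(-30) = -3003/32
  a_4 = (5)(6)(-3003/32) / ((4 - 8)(4 + 9)) = (-45045/16)/(-52) = 3465/64
  a_2 = (3)(4)(3465/64) / ((2 - 8)(2 + 9)) = (10395/16)/(-66) = -315/32
  a_0 = (1)(2)(-315/32) / ((0 - 8)(0 + 9)) = (-315/16)/(-72) = 35/128
Hence P_8(x) = 6435 x^8/128 - 3003 x^6/32 + 3465 x^4/64 - 315 x^2/32 + 35/128.

P_8(x); series = 6435 x^8/128 - 3003 x^6/32 + 3465 x^4/64 - 315 x^2/32 + 35/128


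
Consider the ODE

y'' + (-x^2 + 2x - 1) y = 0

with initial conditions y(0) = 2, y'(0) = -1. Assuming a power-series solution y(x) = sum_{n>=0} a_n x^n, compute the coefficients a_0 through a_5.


Ansatz: y(x) = sum_{n>=0} a_n x^n, so y'(x) = sum_{n>=1} n a_n x^(n-1) and y''(x) = sum_{n>=2} n(n-1) a_n x^(n-2).
Substitute into P(x) y'' + Q(x) y' + R(x) y = 0 with P(x) = 1, Q(x) = 0, R(x) = -x^2 + 2x - 1, and match powers of x.
Initial conditions: a_0 = 2, a_1 = -1.
Setting the coefficient of each power of x to zero and solving order by order (substituting the coefficients already found):
  x^0: 2 a_2 - a_0 = 0  ->  2 a_2 = a_0 = 2  ->  a_2 = 1
  x^1: 6 a_3 - a_1 + 2 a_0 = 0  ->  6 a_3 = a_1 - 2 a_0 = -5  ->  a_3 = -5/6
  x^2: 12 a_4 - a_2 + 2 a_1 - a_0 = 0  ->  12 a_4 = a_2 - 2 a_1 + a_0 = 5  ->  a_4 = 5/12
  x^3: 20 a_5 - a_3 + 2 a_2 - a_1 = 0  ->  20 a_5 = a_3 - 2 a_2 + a_1 = -23/6  ->  a_5 = -23/120
Truncated series: y(x) = 2 - x + x^2 - (5/6) x^3 + (5/12) x^4 - (23/120) x^5 + O(x^6).

a_0 = 2; a_1 = -1; a_2 = 1; a_3 = -5/6; a_4 = 5/12; a_5 = -23/120


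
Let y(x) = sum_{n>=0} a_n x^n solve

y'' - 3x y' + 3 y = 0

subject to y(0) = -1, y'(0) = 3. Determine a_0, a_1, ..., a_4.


Ansatz: y(x) = sum_{n>=0} a_n x^n, so y'(x) = sum_{n>=1} n a_n x^(n-1) and y''(x) = sum_{n>=2} n(n-1) a_n x^(n-2).
Substitute into P(x) y'' + Q(x) y' + R(x) y = 0 with P(x) = 1, Q(x) = -3x, R(x) = 3, and match powers of x.
Initial conditions: a_0 = -1, a_1 = 3.
Setting the coefficient of each power of x to zero and solving order by order (substituting the coefficients already found):
  x^0: 2 a_2 + 3 a_0 = 0  ->  2 a_2 = -3 a_0 = 3  ->  a_2 = 3/2
  x^1: 6 a_3 = 0  ->  a_3 = 0
  x^2: 12 a_4 - 3 a_2 = 0  ->  12 a_4 = 3 a_2 = 9/2  ->  a_4 = 3/8
Truncated series: y(x) = -1 + 3 x + (3/2) x^2 + (3/8) x^4 + O(x^5).

a_0 = -1; a_1 = 3; a_2 = 3/2; a_3 = 0; a_4 = 3/8


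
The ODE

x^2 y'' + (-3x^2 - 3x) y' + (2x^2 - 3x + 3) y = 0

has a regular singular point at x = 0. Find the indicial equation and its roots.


Divide by x^2 to reach normal form y'' + P_1(x) y' + P_2(x) y = 0 with P_1(x) = -3 - 3/x and P_2(x) = 2 - 3/x + 3/x^2.
x = 0 is a singular point because the y'-coefficient -3 - 3/x has a pole at x = 0 and the y-coefficient 2 - 3/x + 3/x^2 has a pole at x = 0.
It is a regular singular point because x P_1(x) = p(x) = -3x - 3 and x^2 P_2(x) = q(x) = 2x^2 - 3x + 3 are polynomials, hence analytic at x = 0.
p(0) = -3,  q(0) = 3.
Indicial equation: r(r-1) + p(0) r + q(0) = 0, i.e. r^2 + (p(0) - 1) r + q(0) = 0, i.e. r^2 - 4 r + 3 = 0.
Discriminant: (-4)^2 - 4(3) = 4, so r = (4 ± 2)/2.
Solving: r_1 = 3, r_2 = 1.

indicial: r^2 - 4 r + 3 = 0; roots r_1 = 3, r_2 = 1


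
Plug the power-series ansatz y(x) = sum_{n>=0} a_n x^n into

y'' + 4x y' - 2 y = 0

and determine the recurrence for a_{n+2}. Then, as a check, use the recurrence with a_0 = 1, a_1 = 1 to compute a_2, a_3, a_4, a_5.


Substitute y = sum_n a_n x^n.
y''(x) has coefficient (n+2)(n+1) a_{n+2} at x^n;
4 x y'(x) has coefficient 4 n a_n at x^n (shift);
-2 y(x) has coefficient -2 a_n at x^n.
Matching x^n: (n+2)(n+1) a_{n+2} + (4n - 2) a_n = 0.
Thus a_{n+2} = (-4n + 2) / ((n+1)(n+2)) * a_n.

Check with a_0 = 1, a_1 = 1 (apply the recurrence for n = 0, 1, 2, 3): a_0 = 1, a_1 = 1, a_2 = 1, a_3 = -1/3, a_4 = -1/2, a_5 = 1/6.

a_(n+2) = (-4n + 2) / ((n+1)(n+2)) * a_n; check: a_0 = 1, a_1 = 1, a_2 = 1, a_3 = -1/3, a_4 = -1/2, a_5 = 1/6


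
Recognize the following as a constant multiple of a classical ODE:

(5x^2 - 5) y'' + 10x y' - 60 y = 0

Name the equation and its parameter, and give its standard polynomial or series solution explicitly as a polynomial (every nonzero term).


All three coefficients share the factor -5; dividing through by -5 gives  (1 - x^2) y'' - 2x y' + 12 y = 0.
This matches the Legendre equation (1 - x^2) y'' - 2x y' + n(n+1) y = 0 (note the -2x y' term) with n(n+1) = 12, so n = 3; the polynomial solution is P_3(x).
With y = sum_k a_k x^k, matching x^k gives (k+2)(k+1) a_{k+2} = [k(k+1) - n(n+1)] a_k = (k - 3)(k + 4) a_k. The right side vanishes at k = 3, so the series with the parity of 3 terminates at degree 3.
Standard normalization (P_n(1) = 1): leading coefficient (2n)!/(2^n (n!)^2) = 720/(8*36) = 5/2, so a_3 = 5/2. Work downward with a_k = (k+1)(k+2) a_{k+2} / ((k - 3)(k + 4)):
  a_1 = (2)(3)(5/2) / ((1 - 3)(1 + 4)) = 15/(-10) = -3/2
Hence P_3(x) = 5 x^3/2 - 3 x/2.

P_3(x); series = 5 x^3/2 - 3 x/2


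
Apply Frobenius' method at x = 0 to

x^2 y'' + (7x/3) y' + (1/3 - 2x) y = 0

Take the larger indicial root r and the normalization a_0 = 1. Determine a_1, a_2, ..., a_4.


Write in Frobenius form y'' + (p(x)/x) y' + (q(x)/x^2) y = 0:
  p(x) = 7/3,  q(x) = 1/3 - 2x.
Indicial equation: r(r-1) + (7/3) r + (1/3) = 0 -> roots r_1 = -1/3, r_2 = -1.
Take r = r_1 = -1/3. Let y(x) = x^r sum_{n>=0} a_n x^n with a_0 = 1.
Substitute y = x^r sum a_n x^n and match x^{r+n}. The recurrence is
  D(n) a_n - 2 a_{n-1} = 0,  where D(n) = (r+n)(r+n-1) + (7/3)(r+n) + (1/3).
  a_n = 2 / D(n) * a_{n-1}.
Since the indicial polynomial factors as (r - r_1)(r - r_2), D(n) = (r_1 + n - r_1)(r_1 + n - r_2) = n(n + 2/3).
Evaluating step by step (a_0 = 1):
  n = 1: D(1) = 1(1 + 2/3) = 5/3; numerator = 2(1) = 2; a_1 = (2)/(5/3) = 6/5
  n = 2: D(2) = 2(2 + 2/3) = 16/3; numerator = 2(6/5) = 12/5; a_2 = (12/5)/(16/3) = 9/20
  n = 3: D(3) = 3(3 + 2/3) = 11; numerator = 2(9/20) = 9/10; a_3 = (9/10)/(11) = 9/110
  n = 4: D(4) = 4(4 + 2/3) = 56/3; numerator = 2(9/110) = 9/55; a_4 = (9/55)/(56/3) = 27/3080

r = -1/3; a_0 = 1; a_1 = 6/5; a_2 = 9/20; a_3 = 9/110; a_4 = 27/3080


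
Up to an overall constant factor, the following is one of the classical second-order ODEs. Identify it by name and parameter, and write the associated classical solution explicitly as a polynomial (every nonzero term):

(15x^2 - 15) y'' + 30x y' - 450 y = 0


All three coefficients share the factor -15; dividing through by -15 gives  (1 - x^2) y'' - 2x y' + 30 y = 0.
This matches the Legendre equation (1 - x^2) y'' - 2x y' + n(n+1) y = 0 (note the -2x y' term) with n(n+1) = 30, so n = 5; the polynomial solution is P_5(x).
With y = sum_k a_k x^k, matching x^k gives (k+2)(k+1) a_{k+2} = [k(k+1) - n(n+1)] a_k = (k - 5)(k + 6) a_k. The right side vanishes at k = 5, so the series with the parity of 5 terminates at degree 5.
Standard normalization (P_n(1) = 1): leading coefficient (2n)!/(2^n (n!)^2) = 3628800/(32*14400) = 63/8, so a_5 = 63/8. Work downward with a_k = (k+1)(k+2) a_{k+2} / ((k - 5)(k + 6)):
  a_3 = (4)(5)(63/8) / ((3 - 5)(3 + 6)) = (315/2)/(-18) = -35/4
  a_1 = (2)(3)(-35/4) / ((1 - 5)(1 + 6)) = (-105/2)/(-28) = 15/8
Hence P_5(x) = 63 x^5/8 - 35 x^3/4 + 15 x/8.

P_5(x); series = 63 x^5/8 - 35 x^3/4 + 15 x/8


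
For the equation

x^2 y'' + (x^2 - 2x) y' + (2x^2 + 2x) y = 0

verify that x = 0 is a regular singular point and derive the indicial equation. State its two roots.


Divide by x^2 to reach normal form y'' + P_1(x) y' + P_2(x) y = 0 with P_1(x) = 1 - 2/x and P_2(x) = 2 + 2/x.
x = 0 is a singular point because the y'-coefficient 1 - 2/x has a pole at x = 0 and the y-coefficient 2 + 2/x has a pole at x = 0.
It is a regular singular point because x P_1(x) = p(x) = x - 2 and x^2 P_2(x) = q(x) = 2x^2 + 2x are polynomials, hence analytic at x = 0.
p(0) = -2,  q(0) = 0.
Indicial equation: r(r-1) + p(0) r + q(0) = 0, i.e. r^2 + (p(0) - 1) r + q(0) = 0, i.e. r^2 - 3 r = 0.
Discriminant: (-3)^2 - 4(0) = 9, so r = (3 ± 3)/2.
Solving: r_1 = 3, r_2 = 0.

indicial: r^2 - 3 r = 0; roots r_1 = 3, r_2 = 0


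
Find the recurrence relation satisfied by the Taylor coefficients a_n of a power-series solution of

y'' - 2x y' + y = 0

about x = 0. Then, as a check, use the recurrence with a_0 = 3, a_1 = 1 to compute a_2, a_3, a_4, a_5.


Substitute y = sum_n a_n x^n.
y''(x) has coefficient (n+2)(n+1) a_{n+2} at x^n;
-2 x y'(x) has coefficient -2 n a_n at x^n (shift);
y(x) has coefficient 1 a_n at x^n.
Matching x^n: (n+2)(n+1) a_{n+2} + (-2n + 1) a_n = 0.
Thus a_{n+2} = (2n - 1) / ((n+1)(n+2)) * a_n.

Check with a_0 = 3, a_1 = 1 (apply the recurrence for n = 0, 1, 2, 3): a_0 = 3, a_1 = 1, a_2 = -3/2, a_3 = 1/6, a_4 = -3/8, a_5 = 1/24.

a_(n+2) = (2n - 1) / ((n+1)(n+2)) * a_n; check: a_0 = 3, a_1 = 1, a_2 = -3/2, a_3 = 1/6, a_4 = -3/8, a_5 = 1/24


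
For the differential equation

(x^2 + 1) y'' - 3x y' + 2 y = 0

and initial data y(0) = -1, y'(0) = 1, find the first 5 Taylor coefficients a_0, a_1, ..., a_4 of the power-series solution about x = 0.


Ansatz: y(x) = sum_{n>=0} a_n x^n, so y'(x) = sum_{n>=1} n a_n x^(n-1) and y''(x) = sum_{n>=2} n(n-1) a_n x^(n-2).
Substitute into P(x) y'' + Q(x) y' + R(x) y = 0 with P(x) = x^2 + 1, Q(x) = -3x, R(x) = 2, and match powers of x.
Initial conditions: a_0 = -1, a_1 = 1.
Setting the coefficient of each power of x to zero and solving order by order (substituting the coefficients already found):
  x^0: 2 a_2 + 2 a_0 = 0  ->  2 a_2 = -2 a_0 = 2  ->  a_2 = 1
  x^1: 6 a_3 - a_1 = 0  ->  6 a_3 = a_1 = 1  ->  a_3 = 1/6
  x^2: 12 a_4 - 2 a_2 = 0  ->  12 a_4 = 2 a_2 = 2  ->  a_4 = 1/6
Truncated series: y(x) = -1 + x + x^2 + (1/6) x^3 + (1/6) x^4 + O(x^5).

a_0 = -1; a_1 = 1; a_2 = 1; a_3 = 1/6; a_4 = 1/6


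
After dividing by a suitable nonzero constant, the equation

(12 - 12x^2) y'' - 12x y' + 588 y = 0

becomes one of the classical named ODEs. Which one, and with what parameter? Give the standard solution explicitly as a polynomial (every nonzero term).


All three coefficients share the factor 12; dividing through by 12 gives  (1 - x^2) y'' - x y' + 49 y = 0.
This matches the Chebyshev equation (1 - x^2) y'' - x y' + n^2 y = 0 (note the -x y' term, not -2x y') with n^2 = 49, so n = 7; the polynomial solution is T_7(x).
With y = sum_k a_k x^k, matching x^k gives (k+2)(k+1) a_{k+2} = (k^2 - n^2) a_k = (k - 7)(k + 7) a_k. The right side vanishes at k = 7, so the series with the parity of 7 terminates at degree 7.
Standard normalization: leading coefficient of T_n is 2^(n-1), so a_7 = 2^6 = 64. Work downward with a_k = (k+1)(k+2) a_{k+2} / ((k - 7)(k + 7)):
  a_5 = (6)(7)(64) / ((5 - 7)(5 + 7)) = 2688/(-24) = -112
  a_3 = (4)(5)(-112) / ((3 - 7)(3 + 7)) = -2240/(-40) = 56
  a_1 = (2)(3)(56) / ((1 - 7)(1 + 7)) = 336/(-48) = -7
Hence T_7(x) = 64 x^7 - 112 x^5 + 56 x^3 - 7 x.

T_7(x); series = 64 x^7 - 112 x^5 + 56 x^3 - 7 x


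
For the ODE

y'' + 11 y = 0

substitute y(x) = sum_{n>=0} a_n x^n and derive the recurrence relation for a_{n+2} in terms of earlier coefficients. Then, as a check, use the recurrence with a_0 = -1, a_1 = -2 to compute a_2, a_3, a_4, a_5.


Substitute y = sum_n a_n x^n into y'' + (const) y = 0.
y''(x) = sum_{n>=0} (n+2)(n+1) a_{n+2} x^n.
The ODE becomes sum_n [(n+2)(n+1) a_{n+2} + 11 a_n] x^n = 0.
Setting each coefficient to zero gives the recurrence:
  (n+2)(n+1) a_{n+2} + 11 a_n = 0,
  a_{n+2} = -11 / ((n+1)(n+2)) a_n.

Check with a_0 = -1, a_1 = -2 (apply the recurrence for n = 0, 1, 2, 3): a_0 = -1, a_1 = -2, a_2 = 11/2, a_3 = 11/3, a_4 = -121/24, a_5 = -121/60.

a_{n+2} = -11/((n+1)(n+2)) * a_n; check: a_0 = -1, a_1 = -2, a_2 = 11/2, a_3 = 11/3, a_4 = -121/24, a_5 = -121/60


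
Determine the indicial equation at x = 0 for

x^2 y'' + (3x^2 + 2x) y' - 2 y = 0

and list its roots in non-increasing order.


Divide by x^2 to reach normal form y'' + P_1(x) y' + P_2(x) y = 0 with P_1(x) = 3 + 2/x and P_2(x) = -2/x^2.
x = 0 is a singular point because the y'-coefficient 3 + 2/x has a pole at x = 0 and the y-coefficient -2/x^2 has a pole at x = 0.
It is a regular singular point because x P_1(x) = p(x) = 3x + 2 and x^2 P_2(x) = q(x) = -2 are polynomials, hence analytic at x = 0.
p(0) = 2,  q(0) = -2.
Indicial equation: r(r-1) + p(0) r + q(0) = 0, i.e. r^2 + (p(0) - 1) r + q(0) = 0, i.e. r^2 + 1 r - 2 = 0.
Discriminant: (1)^2 - 4(-2) = 9, so r = (-1 ± 3)/2.
Solving: r_1 = 1, r_2 = -2.

indicial: r^2 + 1 r - 2 = 0; roots r_1 = 1, r_2 = -2


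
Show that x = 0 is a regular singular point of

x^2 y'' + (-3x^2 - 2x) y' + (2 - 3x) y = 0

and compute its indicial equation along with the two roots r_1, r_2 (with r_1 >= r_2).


Divide by x^2 to reach normal form y'' + P_1(x) y' + P_2(x) y = 0 with P_1(x) = -3 - 2/x and P_2(x) = -3/x + 2/x^2.
x = 0 is a singular point because the y'-coefficient -3 - 2/x has a pole at x = 0 and the y-coefficient -3/x + 2/x^2 has a pole at x = 0.
It is a regular singular point because x P_1(x) = p(x) = -3x - 2 and x^2 P_2(x) = q(x) = 2 - 3x are polynomials, hence analytic at x = 0.
p(0) = -2,  q(0) = 2.
Indicial equation: r(r-1) + p(0) r + q(0) = 0, i.e. r^2 + (p(0) - 1) r + q(0) = 0, i.e. r^2 - 3 r + 2 = 0.
Discriminant: (-3)^2 - 4(2) = 1, so r = (3 ± 1)/2.
Solving: r_1 = 2, r_2 = 1.

indicial: r^2 - 3 r + 2 = 0; roots r_1 = 2, r_2 = 1


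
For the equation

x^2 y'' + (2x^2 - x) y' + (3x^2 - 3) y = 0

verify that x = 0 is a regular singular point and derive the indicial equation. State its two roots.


Divide by x^2 to reach normal form y'' + P_1(x) y' + P_2(x) y = 0 with P_1(x) = 2 - 1/x and P_2(x) = 3 - 3/x^2.
x = 0 is a singular point because the y'-coefficient 2 - 1/x has a pole at x = 0 and the y-coefficient 3 - 3/x^2 has a pole at x = 0.
It is a regular singular point because x P_1(x) = p(x) = 2x - 1 and x^2 P_2(x) = q(x) = 3x^2 - 3 are polynomials, hence analytic at x = 0.
p(0) = -1,  q(0) = -3.
Indicial equation: r(r-1) + p(0) r + q(0) = 0, i.e. r^2 + (p(0) - 1) r + q(0) = 0, i.e. r^2 - 2 r - 3 = 0.
Discriminant: (-2)^2 - 4(-3) = 16, so r = (2 ± 4)/2.
Solving: r_1 = 3, r_2 = -1.

indicial: r^2 - 2 r - 3 = 0; roots r_1 = 3, r_2 = -1


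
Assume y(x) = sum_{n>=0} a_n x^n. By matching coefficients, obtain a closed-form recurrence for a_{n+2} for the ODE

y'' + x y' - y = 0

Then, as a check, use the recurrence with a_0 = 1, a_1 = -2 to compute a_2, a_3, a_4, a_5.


Substitute y = sum_n a_n x^n.
y''(x) has coefficient (n+2)(n+1) a_{n+2} at x^n;
x y'(x) has coefficient n a_n at x^n (shift);
-y(x) has coefficient -1 a_n at x^n.
Matching x^n: (n+2)(n+1) a_{n+2} + (n - 1) a_n = 0.
Thus a_{n+2} = (-n + 1) / ((n+1)(n+2)) * a_n.

Check with a_0 = 1, a_1 = -2 (apply the recurrence for n = 0, 1, 2, 3): a_0 = 1, a_1 = -2, a_2 = 1/2, a_3 = 0, a_4 = -1/24, a_5 = 0.

a_(n+2) = (-n + 1) / ((n+1)(n+2)) * a_n; check: a_0 = 1, a_1 = -2, a_2 = 1/2, a_3 = 0, a_4 = -1/24, a_5 = 0


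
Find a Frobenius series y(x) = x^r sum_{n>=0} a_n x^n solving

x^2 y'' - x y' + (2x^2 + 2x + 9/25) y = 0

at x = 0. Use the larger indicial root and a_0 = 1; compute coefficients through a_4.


Write in Frobenius form y'' + (p(x)/x) y' + (q(x)/x^2) y = 0:
  p(x) = -1,  q(x) = 2x^2 + 2x + 9/25.
Indicial equation: r(r-1) + (-1) r + (9/25) = 0 -> roots r_1 = 9/5, r_2 = 1/5.
Take r = r_1 = 9/5. Let y(x) = x^r sum_{n>=0} a_n x^n with a_0 = 1.
Substitute y = x^r sum a_n x^n and match x^{r+n}. The recurrence is
  D(n) a_n + 2 a_{n-1} + 2 a_{n-2} = 0,  where D(n) = (r+n)(r+n-1) + (-1)(r+n) + (9/25).
  a_n = [-2 a_{n-1} - 2 a_{n-2}] / D(n).
Since the indicial polynomial factors as (r - r_1)(r - r_2), D(n) = (r_1 + n - r_1)(r_1 + n - r_2) = n(n + 8/5).
Evaluating step by step (a_0 = 1):
  n = 1: D(1) = 1(1 + 8/5) = 13/5; numerator = -2(1) = -2; a_1 = (-2)/(13/5) = -10/13
  n = 2: D(2) = 2(2 + 8/5) = 36/5; numerator = -2(-10/13) - 2(1) = -6/13; a_2 = (-6/13)/(36/5) = -5/78
  n = 3: D(3) = 3(3 + 8/5) = 69/5; numerator = -2(-5/78) - 2(-10/13) = 5/3; a_3 = (5/3)/(69/5) = 25/207
  n = 4: D(4) = 4(4 + 8/5) = 112/5; numerator = -2(25/207) - 2(-5/78) = -305/2691; a_4 = (-305/2691)/(112/5) = -1525/301392

r = 9/5; a_0 = 1; a_1 = -10/13; a_2 = -5/78; a_3 = 25/207; a_4 = -1525/301392


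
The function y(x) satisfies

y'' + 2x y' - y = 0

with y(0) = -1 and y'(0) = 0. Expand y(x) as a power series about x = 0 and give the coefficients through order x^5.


Ansatz: y(x) = sum_{n>=0} a_n x^n, so y'(x) = sum_{n>=1} n a_n x^(n-1) and y''(x) = sum_{n>=2} n(n-1) a_n x^(n-2).
Substitute into P(x) y'' + Q(x) y' + R(x) y = 0 with P(x) = 1, Q(x) = 2x, R(x) = -1, and match powers of x.
Initial conditions: a_0 = -1, a_1 = 0.
Setting the coefficient of each power of x to zero and solving order by order (substituting the coefficients already found):
  x^0: 2 a_2 - a_0 = 0  ->  2 a_2 = a_0 = -1  ->  a_2 = -1/2
  x^1: 6 a_3 + a_1 = 0  ->  6 a_3 = -a_1 = 0  ->  a_3 = 0
  x^2: 12 a_4 + 3 a_2 = 0  ->  12 a_4 = -3 a_2 = 3/2  ->  a_4 = 1/8
  x^3: 20 a_5 + 5 a_3 = 0  ->  20 a_5 = -5 a_3 = 0  ->  a_5 = 0
Truncated series: y(x) = -1 - (1/2) x^2 + (1/8) x^4 + O(x^6).

a_0 = -1; a_1 = 0; a_2 = -1/2; a_3 = 0; a_4 = 1/8; a_5 = 0


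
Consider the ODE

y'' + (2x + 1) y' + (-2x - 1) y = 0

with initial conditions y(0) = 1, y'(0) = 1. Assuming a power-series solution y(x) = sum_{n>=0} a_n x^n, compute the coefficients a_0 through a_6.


Ansatz: y(x) = sum_{n>=0} a_n x^n, so y'(x) = sum_{n>=1} n a_n x^(n-1) and y''(x) = sum_{n>=2} n(n-1) a_n x^(n-2).
Substitute into P(x) y'' + Q(x) y' + R(x) y = 0 with P(x) = 1, Q(x) = 2x + 1, R(x) = -2x - 1, and match powers of x.
Initial conditions: a_0 = 1, a_1 = 1.
Setting the coefficient of each power of x to zero and solving order by order (substituting the coefficients already found):
  x^0: 2 a_2 + a_1 - a_0 = 0  ->  2 a_2 = -a_1 + a_0 = 0  ->  a_2 = 0
  x^1: 6 a_3 + 2 a_2 + a_1 - 2 a_0 = 0  ->  6 a_3 = -2 a_2 - a_1 + 2 a_0 = 1  ->  a_3 = 1/6
  x^2: 12 a_4 + 3 a_3 + 3 a_2 - 2 a_1 = 0  ->  12 a_4 = -3 a_3 - 3 a_2 + 2 a_1 = 3/2  ->  a_4 = 1/8
  x^3: 20 a_5 + 4 a_4 + 5 a_3 - 2 a_2 = 0  ->  20 a_5 = -4 a_4 - 5 a_3 + 2 a_2 = -4/3  ->  a_5 = -1/15
  x^4: 30 a_6 + 5 a_5 + 7 a_4 - 2 a_3 = 0  ->  30 a_6 = -5 a_5 - 7 a_4 + 2 a_3 = -5/24  ->  a_6 = -1/144
Truncated series: y(x) = 1 + x + (1/6) x^3 + (1/8) x^4 - (1/15) x^5 - (1/144) x^6 + O(x^7).

a_0 = 1; a_1 = 1; a_2 = 0; a_3 = 1/6; a_4 = 1/8; a_5 = -1/15; a_6 = -1/144


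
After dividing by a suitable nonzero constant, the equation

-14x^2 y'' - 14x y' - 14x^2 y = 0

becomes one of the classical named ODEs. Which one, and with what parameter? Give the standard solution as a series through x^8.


All three coefficients share the factor -14; dividing through by -14 gives  x^2 y'' + x y' + x^2 y = 0.
This matches the Bessel equation x^2 y'' + x y' + (x^2 - nu^2) y = 0 with nu^2 = 0, so nu = 0; the solution bounded at x = 0 is J_0(x).
Frobenius at x = 0: indicial roots ±nu; for r = nu the recurrence k(k + 2nu) c_k = -c_{k-2} gives the standard series J_nu(x) = sum_{k>=0} (-1)^k / (k! (k+nu)!) (x/2)^(2k+nu). Evaluate the first 5 terms:
  k = 0: (-1)^0 / (0! * 0! * 2^0) x^0 = 1/(1*1*1) x^0 = (1) x^0
  k = 1: (-1)^1 / (1! * 1! * 2^2) x^2 = -1/(1*1*4) x^2 = (-1/4) x^2
  k = 2: (-1)^2 / (2! * 2! * 2^4) x^4 = 1/(2*2*16) x^4 = (1/64) x^4
  k = 3: (-1)^3 / (3! * 3! * 2^6) x^6 = -1/(6*6*64) x^6 = (-1/2304) x^6
  k = 4: (-1)^4 / (4! * 4! * 2^8) x^8 = 1/(24*24*256) x^8 = (1/147456) x^8
Hence J_0(x) = x^8/147456 - x^6/2304 + x^4/64 - x^2/4 + 1 + ....

J_0(x); series = x^8/147456 - x^6/2304 + x^4/64 - x^2/4 + 1


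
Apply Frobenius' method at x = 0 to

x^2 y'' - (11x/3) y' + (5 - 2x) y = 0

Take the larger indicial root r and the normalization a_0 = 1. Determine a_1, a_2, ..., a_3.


Write in Frobenius form y'' + (p(x)/x) y' + (q(x)/x^2) y = 0:
  p(x) = -11/3,  q(x) = 5 - 2x.
Indicial equation: r(r-1) + (-11/3) r + (5) = 0 -> roots r_1 = 3, r_2 = 5/3.
Take r = r_1 = 3. Let y(x) = x^r sum_{n>=0} a_n x^n with a_0 = 1.
Substitute y = x^r sum a_n x^n and match x^{r+n}. The recurrence is
  D(n) a_n - 2 a_{n-1} = 0,  where D(n) = (r+n)(r+n-1) + (-11/3)(r+n) + (5).
  a_n = 2 / D(n) * a_{n-1}.
Since the indicial polynomial factors as (r - r_1)(r - r_2), D(n) = (r_1 + n - r_1)(r_1 + n - r_2) = n(n + 4/3).
Evaluating step by step (a_0 = 1):
  n = 1: D(1) = 1(1 + 4/3) = 7/3; numerator = 2(1) = 2; a_1 = (2)/(7/3) = 6/7
  n = 2: D(2) = 2(2 + 4/3) = 20/3; numerator = 2(6/7) = 12/7; a_2 = (12/7)/(20/3) = 9/35
  n = 3: D(3) = 3(3 + 4/3) = 13; numerator = 2(9/35) = 18/35; a_3 = (18/35)/(13) = 18/455

r = 3; a_0 = 1; a_1 = 6/7; a_2 = 9/35; a_3 = 18/455


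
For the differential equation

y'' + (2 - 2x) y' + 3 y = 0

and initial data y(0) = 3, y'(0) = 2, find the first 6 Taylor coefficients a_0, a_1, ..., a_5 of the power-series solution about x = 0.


Ansatz: y(x) = sum_{n>=0} a_n x^n, so y'(x) = sum_{n>=1} n a_n x^(n-1) and y''(x) = sum_{n>=2} n(n-1) a_n x^(n-2).
Substitute into P(x) y'' + Q(x) y' + R(x) y = 0 with P(x) = 1, Q(x) = 2 - 2x, R(x) = 3, and match powers of x.
Initial conditions: a_0 = 3, a_1 = 2.
Setting the coefficient of each power of x to zero and solving order by order (substituting the coefficients already found):
  x^0: 2 a_2 + 2 a_1 + 3 a_0 = 0  ->  2 a_2 = -2 a_1 - 3 a_0 = -13  ->  a_2 = -13/2
  x^1: 6 a_3 + 4 a_2 + a_1 = 0  ->  6 a_3 = -4 a_2 - a_1 = 24  ->  a_3 = 4
  x^2: 12 a_4 + 6 a_3 - a_2 = 0  ->  12 a_4 = -6 a_3 + a_2 = -61/2  ->  a_4 = -61/24
  x^3: 20 a_5 + 8 a_4 - 3 a_3 = 0  ->  20 a_5 = -8 a_4 + 3 a_3 = 97/3  ->  a_5 = 97/60
Truncated series: y(x) = 3 + 2 x - (13/2) x^2 + 4 x^3 - (61/24) x^4 + (97/60) x^5 + O(x^6).

a_0 = 3; a_1 = 2; a_2 = -13/2; a_3 = 4; a_4 = -61/24; a_5 = 97/60


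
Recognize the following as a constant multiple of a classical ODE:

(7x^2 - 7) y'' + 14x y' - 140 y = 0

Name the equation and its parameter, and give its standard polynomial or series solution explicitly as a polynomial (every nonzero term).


All three coefficients share the factor -7; dividing through by -7 gives  (1 - x^2) y'' - 2x y' + 20 y = 0.
This matches the Legendre equation (1 - x^2) y'' - 2x y' + n(n+1) y = 0 (note the -2x y' term) with n(n+1) = 20, so n = 4; the polynomial solution is P_4(x).
With y = sum_k a_k x^k, matching x^k gives (k+2)(k+1) a_{k+2} = [k(k+1) - n(n+1)] a_k = (k - 4)(k + 5) a_k. The right side vanishes at k = 4, so the series with the parity of 4 terminates at degree 4.
Standard normalization (P_n(1) = 1): leading coefficient (2n)!/(2^n (n!)^2) = 40320/(16*576) = 35/8, so a_4 = 35/8. Work downward with a_k = (k+1)(k+2) a_{k+2} / ((k - 4)(k + 5)):
  a_2 = (3)(4)(35/8) / ((2 - 4)(2 + 5)) = (105/2)/(-14) = -15/4
  a_0 = (1)(2)(-15/4) / ((0 - 4)(0 + 5)) = (-15/2)/(-20) = 3/8
Hence P_4(x) = 35 x^4/8 - 15 x^2/4 + 3/8.

P_4(x); series = 35 x^4/8 - 15 x^2/4 + 3/8


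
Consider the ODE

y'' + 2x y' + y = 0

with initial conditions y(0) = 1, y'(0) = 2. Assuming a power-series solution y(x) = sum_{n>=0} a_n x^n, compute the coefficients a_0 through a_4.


Ansatz: y(x) = sum_{n>=0} a_n x^n, so y'(x) = sum_{n>=1} n a_n x^(n-1) and y''(x) = sum_{n>=2} n(n-1) a_n x^(n-2).
Substitute into P(x) y'' + Q(x) y' + R(x) y = 0 with P(x) = 1, Q(x) = 2x, R(x) = 1, and match powers of x.
Initial conditions: a_0 = 1, a_1 = 2.
Setting the coefficient of each power of x to zero and solving order by order (substituting the coefficients already found):
  x^0: 2 a_2 + a_0 = 0  ->  2 a_2 = -a_0 = -1  ->  a_2 = -1/2
  x^1: 6 a_3 + 3 a_1 = 0  ->  6 a_3 = -3 a_1 = -6  ->  a_3 = -1
  x^2: 12 a_4 + 5 a_2 = 0  ->  12 a_4 = -5 a_2 = 5/2  ->  a_4 = 5/24
Truncated series: y(x) = 1 + 2 x - (1/2) x^2 - x^3 + (5/24) x^4 + O(x^5).

a_0 = 1; a_1 = 2; a_2 = -1/2; a_3 = -1; a_4 = 5/24


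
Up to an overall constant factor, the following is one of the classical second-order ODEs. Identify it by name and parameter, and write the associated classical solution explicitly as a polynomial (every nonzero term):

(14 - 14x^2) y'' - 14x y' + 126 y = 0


All three coefficients share the factor 14; dividing through by 14 gives  (1 - x^2) y'' - x y' + 9 y = 0.
This matches the Chebyshev equation (1 - x^2) y'' - x y' + n^2 y = 0 (note the -x y' term, not -2x y') with n^2 = 9, so n = 3; the polynomial solution is T_3(x).
With y = sum_k a_k x^k, matching x^k gives (k+2)(k+1) a_{k+2} = (k^2 - n^2) a_k = (k - 3)(k + 3) a_k. The right side vanishes at k = 3, so the series with the parity of 3 terminates at degree 3.
Standard normalization: leading coefficient of T_n is 2^(n-1), so a_3 = 2^2 = 4. Work downward with a_k = (k+1)(k+2) a_{k+2} / ((k - 3)(k + 3)):
  a_1 = (2)(3)(4) / ((1 - 3)(1 + 3)) = 24/(-8) = -3
Hence T_3(x) = 4 x^3 - 3 x.

T_3(x); series = 4 x^3 - 3 x


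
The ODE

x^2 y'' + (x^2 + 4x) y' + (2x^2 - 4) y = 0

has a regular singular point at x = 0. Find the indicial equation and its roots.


Divide by x^2 to reach normal form y'' + P_1(x) y' + P_2(x) y = 0 with P_1(x) = 1 + 4/x and P_2(x) = 2 - 4/x^2.
x = 0 is a singular point because the y'-coefficient 1 + 4/x has a pole at x = 0 and the y-coefficient 2 - 4/x^2 has a pole at x = 0.
It is a regular singular point because x P_1(x) = p(x) = x + 4 and x^2 P_2(x) = q(x) = 2x^2 - 4 are polynomials, hence analytic at x = 0.
p(0) = 4,  q(0) = -4.
Indicial equation: r(r-1) + p(0) r + q(0) = 0, i.e. r^2 + (p(0) - 1) r + q(0) = 0, i.e. r^2 + 3 r - 4 = 0.
Discriminant: (3)^2 - 4(-4) = 25, so r = (-3 ± 5)/2.
Solving: r_1 = 1, r_2 = -4.

indicial: r^2 + 3 r - 4 = 0; roots r_1 = 1, r_2 = -4


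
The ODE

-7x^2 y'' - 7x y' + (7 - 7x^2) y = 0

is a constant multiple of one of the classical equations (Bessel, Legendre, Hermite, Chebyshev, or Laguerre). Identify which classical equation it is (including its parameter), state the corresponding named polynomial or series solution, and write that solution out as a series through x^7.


All three coefficients share the factor -7; dividing through by -7 gives  x^2 y'' + x y' + (x^2 - 1) y = 0.
This matches the Bessel equation x^2 y'' + x y' + (x^2 - nu^2) y = 0 with nu^2 = 1, so nu = 1; the solution bounded at x = 0 is J_1(x).
Frobenius at x = 0: indicial roots ±nu; for r = nu the recurrence k(k + 2nu) c_k = -c_{k-2} gives the standard series J_nu(x) = sum_{k>=0} (-1)^k / (k! (k+nu)!) (x/2)^(2k+nu). Evaluate the first 4 terms:
  k = 0: (-1)^0 / (0! * 1! * 2^1) x^1 = 1/(1*1*2) x^1 = (1/2) x^1
  k = 1: (-1)^1 / (1! * 2! * 2^3) x^3 = -1/(1*2*8) x^3 = (-1/16) x^3
  k = 2: (-1)^2 / (2! * 3! * 2^5) x^5 = 1/(2*6*32) x^5 = (1/384) x^5
  k = 3: (-1)^3 / (3! * 4! * 2^7) x^7 = -1/(6*24*128) x^7 = (-1/18432) x^7
Hence J_1(x) = -x^7/18432 + x^5/384 - x^3/16 + x/2 + ....

J_1(x); series = -x^7/18432 + x^5/384 - x^3/16 + x/2


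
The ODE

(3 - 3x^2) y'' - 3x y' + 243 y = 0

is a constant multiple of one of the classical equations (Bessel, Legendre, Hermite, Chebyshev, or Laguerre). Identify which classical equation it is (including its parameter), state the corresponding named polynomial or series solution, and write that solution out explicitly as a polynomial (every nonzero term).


All three coefficients share the factor 3; dividing through by 3 gives  (1 - x^2) y'' - x y' + 81 y = 0.
This matches the Chebyshev equation (1 - x^2) y'' - x y' + n^2 y = 0 (note the -x y' term, not -2x y') with n^2 = 81, so n = 9; the polynomial solution is T_9(x).
With y = sum_k a_k x^k, matching x^k gives (k+2)(k+1) a_{k+2} = (k^2 - n^2) a_k = (k - 9)(k + 9) a_k. The right side vanishes at k = 9, so the series with the parity of 9 terminates at degree 9.
Standard normalization: leading coefficient of T_n is 2^(n-1), so a_9 = 2^8 = 256. Work downward with a_k = (k+1)(k+2) a_{k+2} / ((k - 9)(k + 9)):
  a_7 = (8)(9)(256) / ((7 - 9)(7 + 9)) = 18432/(-32) = -576
  a_5 = (6)(7)(-576) / ((5 - 9)(5 + 9)) = -24192/(-56) = 432
  a_3 = (4)(5)(432) / ((3 - 9)(3 + 9)) = 8640/(-72) = -120
  a_1 = (2)(3)(-120) / ((1 - 9)(1 + 9)) = -720/(-80) = 9
Hence T_9(x) = 256 x^9 - 576 x^7 + 432 x^5 - 120 x^3 + 9 x.

T_9(x); series = 256 x^9 - 576 x^7 + 432 x^5 - 120 x^3 + 9 x


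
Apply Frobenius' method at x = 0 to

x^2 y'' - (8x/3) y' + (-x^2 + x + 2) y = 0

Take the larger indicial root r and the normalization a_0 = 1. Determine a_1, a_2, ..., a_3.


Write in Frobenius form y'' + (p(x)/x) y' + (q(x)/x^2) y = 0:
  p(x) = -8/3,  q(x) = -x^2 + x + 2.
Indicial equation: r(r-1) + (-8/3) r + (2) = 0 -> roots r_1 = 3, r_2 = 2/3.
Take r = r_1 = 3. Let y(x) = x^r sum_{n>=0} a_n x^n with a_0 = 1.
Substitute y = x^r sum a_n x^n and match x^{r+n}. The recurrence is
  D(n) a_n + 1 a_{n-1} - 1 a_{n-2} = 0,  where D(n) = (r+n)(r+n-1) + (-8/3)(r+n) + (2).
  a_n = [-1 a_{n-1} + 1 a_{n-2}] / D(n).
Since the indicial polynomial factors as (r - r_1)(r - r_2), D(n) = (r_1 + n - r_1)(r_1 + n - r_2) = n(n + 7/3).
Evaluating step by step (a_0 = 1):
  n = 1: D(1) = 1(1 + 7/3) = 10/3; numerator = -1(1) = -1; a_1 = (-1)/(10/3) = -3/10
  n = 2: D(2) = 2(2 + 7/3) = 26/3; numerator = -1(-3/10) + 1(1) = 13/10; a_2 = (13/10)/(26/3) = 3/20
  n = 3: D(3) = 3(3 + 7/3) = 16; numerator = -1(3/20) + 1(-3/10) = -9/20; a_3 = (-9/20)/(16) = -9/320

r = 3; a_0 = 1; a_1 = -3/10; a_2 = 3/20; a_3 = -9/320


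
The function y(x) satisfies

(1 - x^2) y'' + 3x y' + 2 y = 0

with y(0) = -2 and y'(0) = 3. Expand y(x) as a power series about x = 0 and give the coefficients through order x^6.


Ansatz: y(x) = sum_{n>=0} a_n x^n, so y'(x) = sum_{n>=1} n a_n x^(n-1) and y''(x) = sum_{n>=2} n(n-1) a_n x^(n-2).
Substitute into P(x) y'' + Q(x) y' + R(x) y = 0 with P(x) = 1 - x^2, Q(x) = 3x, R(x) = 2, and match powers of x.
Initial conditions: a_0 = -2, a_1 = 3.
Setting the coefficient of each power of x to zero and solving order by order (substituting the coefficients already found):
  x^0: 2 a_2 + 2 a_0 = 0  ->  2 a_2 = -2 a_0 = 4  ->  a_2 = 2
  x^1: 6 a_3 + 5 a_1 = 0  ->  6 a_3 = -5 a_1 = -15  ->  a_3 = -5/2
  x^2: 12 a_4 + 6 a_2 = 0  ->  12 a_4 = -6 a_2 = -12  ->  a_4 = -1
  x^3: 20 a_5 + 5 a_3 = 0  ->  20 a_5 = -5 a_3 = 25/2  ->  a_5 = 5/8
  x^4: 30 a_6 + 2 a_4 = 0  ->  30 a_6 = -2 a_4 = 2  ->  a_6 = 1/15
Truncated series: y(x) = -2 + 3 x + 2 x^2 - (5/2) x^3 - x^4 + (5/8) x^5 + (1/15) x^6 + O(x^7).

a_0 = -2; a_1 = 3; a_2 = 2; a_3 = -5/2; a_4 = -1; a_5 = 5/8; a_6 = 1/15


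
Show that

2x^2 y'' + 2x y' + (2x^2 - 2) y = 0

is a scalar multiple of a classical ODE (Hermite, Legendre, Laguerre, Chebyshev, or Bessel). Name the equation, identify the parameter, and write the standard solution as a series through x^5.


All three coefficients share the factor 2; dividing through by 2 gives  x^2 y'' + x y' + (x^2 - 1) y = 0.
This matches the Bessel equation x^2 y'' + x y' + (x^2 - nu^2) y = 0 with nu^2 = 1, so nu = 1; the solution bounded at x = 0 is J_1(x).
Frobenius at x = 0: indicial roots ±nu; for r = nu the recurrence k(k + 2nu) c_k = -c_{k-2} gives the standard series J_nu(x) = sum_{k>=0} (-1)^k / (k! (k+nu)!) (x/2)^(2k+nu). Evaluate the first 3 terms:
  k = 0: (-1)^0 / (0! * 1! * 2^1) x^1 = 1/(1*1*2) x^1 = (1/2) x^1
  k = 1: (-1)^1 / (1! * 2! * 2^3) x^3 = -1/(1*2*8) x^3 = (-1/16) x^3
  k = 2: (-1)^2 / (2! * 3! * 2^5) x^5 = 1/(2*6*32) x^5 = (1/384) x^5
Hence J_1(x) = x^5/384 - x^3/16 + x/2 + ....

J_1(x); series = x^5/384 - x^3/16 + x/2


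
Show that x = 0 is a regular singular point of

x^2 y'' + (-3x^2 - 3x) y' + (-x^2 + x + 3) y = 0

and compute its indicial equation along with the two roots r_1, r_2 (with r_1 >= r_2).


Divide by x^2 to reach normal form y'' + P_1(x) y' + P_2(x) y = 0 with P_1(x) = -3 - 3/x and P_2(x) = -1 + 1/x + 3/x^2.
x = 0 is a singular point because the y'-coefficient -3 - 3/x has a pole at x = 0 and the y-coefficient -1 + 1/x + 3/x^2 has a pole at x = 0.
It is a regular singular point because x P_1(x) = p(x) = -3x - 3 and x^2 P_2(x) = q(x) = -x^2 + x + 3 are polynomials, hence analytic at x = 0.
p(0) = -3,  q(0) = 3.
Indicial equation: r(r-1) + p(0) r + q(0) = 0, i.e. r^2 + (p(0) - 1) r + q(0) = 0, i.e. r^2 - 4 r + 3 = 0.
Discriminant: (-4)^2 - 4(3) = 4, so r = (4 ± 2)/2.
Solving: r_1 = 3, r_2 = 1.

indicial: r^2 - 4 r + 3 = 0; roots r_1 = 3, r_2 = 1


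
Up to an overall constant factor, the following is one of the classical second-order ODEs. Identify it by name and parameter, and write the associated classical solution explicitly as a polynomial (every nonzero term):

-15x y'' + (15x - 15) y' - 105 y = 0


All three coefficients share the factor -15; dividing through by -15 gives  x y'' + (1 - x) y' + 7 y = 0.
This matches the Laguerre equation x y'' + (1 - x) y' + n y = 0 with n = 7; the polynomial solution is L_7(x).
With y = sum_k a_k x^k, matching x^k gives (k+1)k a_{k+1} + (k+1) a_{k+1} - k a_k + n a_k = 0, i.e. (k+1)^2 a_{k+1} = (k - n) a_k = (k - 7) a_k. The right side vanishes at k = 7, so the series terminates at degree 7.
Standard normalization L_n(0) = 1 gives a_0 = 1. Work upward with a_{k+1} = (k - 7) a_k / (k+1)^2:
  a_1 = (0 - 7)(1) / 1^2 = -7/1 = -7
  a_2 = (1 - 7)(-7) / 2^2 = 42/4 = 21/2
  a_3 = (2 - 7)(21/2) / 3^2 = (-105/2)/9 = -35/6
  a_4 = (3 - 7)(-35/6) / 4^2 = (70/3)/16 = 35/24
  a_5 = (4 - 7)(35/24) / 5^2 = (-35/8)/25 = -7/40
  a_6 = (5 - 7)(-7/40) / 6^2 = (7/20)/36 = 7/720
  a_7 = (6 - 7)(7/720) / 7^2 = (-7/720)/49 = -1/5040
Hence L_7(x) = -x^7/5040 + 7 x^6/720 - 7 x^5/40 + 35 x^4/24 - 35 x^3/6 + 21 x^2/2 - 7 x + 1.

L_7(x); series = -x^7/5040 + 7 x^6/720 - 7 x^5/40 + 35 x^4/24 - 35 x^3/6 + 21 x^2/2 - 7 x + 1


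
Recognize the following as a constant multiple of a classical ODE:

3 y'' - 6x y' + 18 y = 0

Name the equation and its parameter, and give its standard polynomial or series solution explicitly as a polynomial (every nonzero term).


All three coefficients share the factor 3; dividing through by 3 gives  y'' - 2x y' + 6 y = 0.
This matches the Hermite equation y'' - 2x y' + 2n y = 0 with 2n = 6, so n = 3; the polynomial solution is H_3(x).
With y = sum_k a_k x^k, matching x^k gives (k+2)(k+1) a_{k+2} = 2(k - n) a_k = 2(k - 3) a_k. The right side vanishes at k = 3, so the series with the parity of 3 terminates at degree 3.
Standard normalization: leading coefficient of H_n is 2^n, so a_3 = 2^3 = 8. Work downward with a_k = (k+1)(k+2) a_{k+2} / (2(k - n)):
  a_1 = (2)(3)(8) / (2(1 - 3)) = 48/(-4) = -12
Hence H_3(x) = 8 x^3 - 12 x.

H_3(x); series = 8 x^3 - 12 x


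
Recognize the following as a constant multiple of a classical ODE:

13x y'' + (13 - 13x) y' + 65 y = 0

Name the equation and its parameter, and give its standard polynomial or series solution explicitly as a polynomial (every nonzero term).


All three coefficients share the factor 13; dividing through by 13 gives  x y'' + (1 - x) y' + 5 y = 0.
This matches the Laguerre equation x y'' + (1 - x) y' + n y = 0 with n = 5; the polynomial solution is L_5(x).
With y = sum_k a_k x^k, matching x^k gives (k+1)k a_{k+1} + (k+1) a_{k+1} - k a_k + n a_k = 0, i.e. (k+1)^2 a_{k+1} = (k - n) a_k = (k - 5) a_k. The right side vanishes at k = 5, so the series terminates at degree 5.
Standard normalization L_n(0) = 1 gives a_0 = 1. Work upward with a_{k+1} = (k - 5) a_k / (k+1)^2:
  a_1 = (0 - 5)(1) / 1^2 = -5/1 = -5
  a_2 = (1 - 5)(-5) / 2^2 = 20/4 = 5
  a_3 = (2 - 5)(5) / 3^2 = -15/9 = -5/3
  a_4 = (3 - 5)(-5/3) / 4^2 = (10/3)/16 = 5/24
  a_5 = (4 - 5)(5/24) / 5^2 = (-5/24)/25 = -1/120
Hence L_5(x) = -x^5/120 + 5 x^4/24 - 5 x^3/3 + 5 x^2 - 5 x + 1.

L_5(x); series = -x^5/120 + 5 x^4/24 - 5 x^3/3 + 5 x^2 - 5 x + 1


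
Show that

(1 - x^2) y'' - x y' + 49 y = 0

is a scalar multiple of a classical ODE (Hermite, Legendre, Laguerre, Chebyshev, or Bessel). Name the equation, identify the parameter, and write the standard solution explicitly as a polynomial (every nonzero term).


The equation is already in a standard form:  (1 - x^2) y'' - x y' + 49 y = 0.
This matches the Chebyshev equation (1 - x^2) y'' - x y' + n^2 y = 0 (note the -x y' term, not -2x y') with n^2 = 49, so n = 7; the polynomial solution is T_7(x).
With y = sum_k a_k x^k, matching x^k gives (k+2)(k+1) a_{k+2} = (k^2 - n^2) a_k = (k - 7)(k + 7) a_k. The right side vanishes at k = 7, so the series with the parity of 7 terminates at degree 7.
Standard normalization: leading coefficient of T_n is 2^(n-1), so a_7 = 2^6 = 64. Work downward with a_k = (k+1)(k+2) a_{k+2} / ((k - 7)(k + 7)):
  a_5 = (6)(7)(64) / ((5 - 7)(5 + 7)) = 2688/(-24) = -112
  a_3 = (4)(5)(-112) / ((3 - 7)(3 + 7)) = -2240/(-40) = 56
  a_1 = (2)(3)(56) / ((1 - 7)(1 + 7)) = 336/(-48) = -7
Hence T_7(x) = 64 x^7 - 112 x^5 + 56 x^3 - 7 x.

T_7(x); series = 64 x^7 - 112 x^5 + 56 x^3 - 7 x


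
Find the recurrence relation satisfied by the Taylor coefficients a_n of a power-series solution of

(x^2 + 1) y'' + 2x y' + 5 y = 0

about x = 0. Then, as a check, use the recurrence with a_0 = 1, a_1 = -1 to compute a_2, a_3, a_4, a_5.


Substitute y = sum_n a_n x^n.
(1 + 1 x^2) y'' contributes (n+2)(n+1) a_{n+2} + n(n-1) a_n at x^n.
2 x y'(x) contributes 2 n a_n at x^n.
5 y(x) contributes 5 a_n at x^n.
Matching x^n: (n+2)(n+1) a_{n+2} + (n(n-1) + 2 n + 5) a_n = 0.
Thus a_{n+2} = (-n(n-1) - 2 n - 5) / ((n+1)(n+2)) * a_n.

Check with a_0 = 1, a_1 = -1 (apply the recurrence for n = 0, 1, 2, 3): a_0 = 1, a_1 = -1, a_2 = -5/2, a_3 = 7/6, a_4 = 55/24, a_5 = -119/120.

a_(n+2) = (-n(n-1) - 2 n - 5) / ((n+1)(n+2)) * a_n; check: a_0 = 1, a_1 = -1, a_2 = -5/2, a_3 = 7/6, a_4 = 55/24, a_5 = -119/120


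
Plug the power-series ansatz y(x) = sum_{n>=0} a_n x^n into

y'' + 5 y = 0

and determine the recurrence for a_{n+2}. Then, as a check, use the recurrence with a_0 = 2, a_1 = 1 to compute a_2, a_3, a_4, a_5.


Substitute y = sum_n a_n x^n into y'' + (const) y = 0.
y''(x) = sum_{n>=0} (n+2)(n+1) a_{n+2} x^n.
The ODE becomes sum_n [(n+2)(n+1) a_{n+2} + 5 a_n] x^n = 0.
Setting each coefficient to zero gives the recurrence:
  (n+2)(n+1) a_{n+2} + 5 a_n = 0,
  a_{n+2} = -5 / ((n+1)(n+2)) a_n.

Check with a_0 = 2, a_1 = 1 (apply the recurrence for n = 0, 1, 2, 3): a_0 = 2, a_1 = 1, a_2 = -5, a_3 = -5/6, a_4 = 25/12, a_5 = 5/24.

a_{n+2} = -5/((n+1)(n+2)) * a_n; check: a_0 = 2, a_1 = 1, a_2 = -5, a_3 = -5/6, a_4 = 25/12, a_5 = 5/24


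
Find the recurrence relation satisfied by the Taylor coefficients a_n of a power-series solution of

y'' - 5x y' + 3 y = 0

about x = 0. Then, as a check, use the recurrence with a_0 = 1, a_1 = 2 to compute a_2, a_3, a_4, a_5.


Substitute y = sum_n a_n x^n.
y''(x) has coefficient (n+2)(n+1) a_{n+2} at x^n;
-5 x y'(x) has coefficient -5 n a_n at x^n (shift);
3 y(x) has coefficient 3 a_n at x^n.
Matching x^n: (n+2)(n+1) a_{n+2} + (-5n + 3) a_n = 0.
Thus a_{n+2} = (5n - 3) / ((n+1)(n+2)) * a_n.

Check with a_0 = 1, a_1 = 2 (apply the recurrence for n = 0, 1, 2, 3): a_0 = 1, a_1 = 2, a_2 = -3/2, a_3 = 2/3, a_4 = -7/8, a_5 = 2/5.

a_(n+2) = (5n - 3) / ((n+1)(n+2)) * a_n; check: a_0 = 1, a_1 = 2, a_2 = -3/2, a_3 = 2/3, a_4 = -7/8, a_5 = 2/5


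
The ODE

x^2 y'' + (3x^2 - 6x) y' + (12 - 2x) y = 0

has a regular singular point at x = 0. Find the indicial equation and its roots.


Divide by x^2 to reach normal form y'' + P_1(x) y' + P_2(x) y = 0 with P_1(x) = 3 - 6/x and P_2(x) = -2/x + 12/x^2.
x = 0 is a singular point because the y'-coefficient 3 - 6/x has a pole at x = 0 and the y-coefficient -2/x + 12/x^2 has a pole at x = 0.
It is a regular singular point because x P_1(x) = p(x) = 3x - 6 and x^2 P_2(x) = q(x) = 12 - 2x are polynomials, hence analytic at x = 0.
p(0) = -6,  q(0) = 12.
Indicial equation: r(r-1) + p(0) r + q(0) = 0, i.e. r^2 + (p(0) - 1) r + q(0) = 0, i.e. r^2 - 7 r + 12 = 0.
Discriminant: (-7)^2 - 4(12) = 1, so r = (7 ± 1)/2.
Solving: r_1 = 4, r_2 = 3.

indicial: r^2 - 7 r + 12 = 0; roots r_1 = 4, r_2 = 3


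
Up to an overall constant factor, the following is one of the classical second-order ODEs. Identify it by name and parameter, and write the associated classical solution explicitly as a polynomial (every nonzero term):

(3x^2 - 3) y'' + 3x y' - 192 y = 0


All three coefficients share the factor -3; dividing through by -3 gives  (1 - x^2) y'' - x y' + 64 y = 0.
This matches the Chebyshev equation (1 - x^2) y'' - x y' + n^2 y = 0 (note the -x y' term, not -2x y') with n^2 = 64, so n = 8; the polynomial solution is T_8(x).
With y = sum_k a_k x^k, matching x^k gives (k+2)(k+1) a_{k+2} = (k^2 - n^2) a_k = (k - 8)(k + 8) a_k. The right side vanishes at k = 8, so the series with the parity of 8 terminates at degree 8.
Standard normalization: leading coefficient of T_n is 2^(n-1), so a_8 = 2^7 = 128. Work downward with a_k = (k+1)(k+2) a_{k+2} / ((k - 8)(k + 8)):
  a_6 = (7)(8)(128) / ((6 - 8)(6 + 8)) = 7168/(-28) = -256
  a_4 = (5)(6)(-256) / ((4 - 8)(4 + 8)) = -7680/(-48) = 160
  a_2 = (3)(4)(160) / ((2 - 8)(2 + 8)) = 1920/(-60) = -32
  a_0 = (1)(2)(-32) / ((0 - 8)(0 + 8)) = -64/(-64) = 1
Hence T_8(x) = 128 x^8 - 256 x^6 + 160 x^4 - 32 x^2 + 1.

T_8(x); series = 128 x^8 - 256 x^6 + 160 x^4 - 32 x^2 + 1
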